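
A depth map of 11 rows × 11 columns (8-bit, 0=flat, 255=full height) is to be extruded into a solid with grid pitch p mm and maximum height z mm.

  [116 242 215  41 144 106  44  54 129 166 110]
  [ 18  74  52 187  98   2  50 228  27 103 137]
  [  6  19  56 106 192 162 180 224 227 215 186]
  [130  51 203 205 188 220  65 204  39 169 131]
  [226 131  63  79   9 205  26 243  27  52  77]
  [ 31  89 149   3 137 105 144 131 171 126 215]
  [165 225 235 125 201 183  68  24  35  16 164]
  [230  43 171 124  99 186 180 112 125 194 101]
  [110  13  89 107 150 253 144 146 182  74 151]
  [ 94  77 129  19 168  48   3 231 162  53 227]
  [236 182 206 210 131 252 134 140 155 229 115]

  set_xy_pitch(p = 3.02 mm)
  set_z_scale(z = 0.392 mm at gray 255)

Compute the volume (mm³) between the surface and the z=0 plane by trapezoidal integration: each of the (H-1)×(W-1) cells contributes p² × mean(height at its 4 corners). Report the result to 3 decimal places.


height_mm = gray/255 × 0.392; cell vol = 3.02² × mean(4 corners)
unit = 3.02² × 0.392 / (4×255) = 0.00350509 mm³ per gray-sum
row 0: Σ corner-gray over 10 cells = 4305  → 15.0894
row 1: Σ corner-gray over 10 cells = 4751  → 16.6527
row 2: Σ corner-gray over 10 cells = 5903  → 20.6906
row 3: Σ corner-gray over 10 cells = 4922  → 17.2521
row 4: Σ corner-gray over 10 cells = 4329  → 15.1736
row 5: Σ corner-gray over 10 cells = 4909  → 17.2065
row 6: Σ corner-gray over 10 cells = 5352  → 18.7593
row 7: Σ corner-gray over 10 cells = 5376  → 18.8434
row 8: Σ corner-gray over 10 cells = 4678  → 16.3968
row 9: Σ corner-gray over 10 cells = 5730  → 20.0842
Σ rows: total corner-gray = 50255  → 176.1485 mm³

176.149


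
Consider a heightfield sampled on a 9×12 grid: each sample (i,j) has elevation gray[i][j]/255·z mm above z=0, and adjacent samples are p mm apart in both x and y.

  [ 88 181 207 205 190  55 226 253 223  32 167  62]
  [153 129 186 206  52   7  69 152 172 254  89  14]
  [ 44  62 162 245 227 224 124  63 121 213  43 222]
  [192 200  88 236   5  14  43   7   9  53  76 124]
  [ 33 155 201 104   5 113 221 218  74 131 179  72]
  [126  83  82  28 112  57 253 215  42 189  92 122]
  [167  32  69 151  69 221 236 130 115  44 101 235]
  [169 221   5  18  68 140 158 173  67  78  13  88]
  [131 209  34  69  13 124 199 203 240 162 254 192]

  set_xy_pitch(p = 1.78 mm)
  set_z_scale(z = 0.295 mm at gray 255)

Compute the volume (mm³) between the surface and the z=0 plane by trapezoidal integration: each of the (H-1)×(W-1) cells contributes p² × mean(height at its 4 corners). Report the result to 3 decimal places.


height_mm = gray/255 × 0.295; cell vol = 1.78² × mean(4 corners)
unit = 1.78² × 0.295 / (4×255) = 0.000916351 mm³ per gray-sum
row 0: Σ corner-gray over 11 cells = 6427  → 5.8894
row 1: Σ corner-gray over 11 cells = 6033  → 5.5283
row 2: Σ corner-gray over 11 cells = 5012  → 4.5928
row 3: Σ corner-gray over 11 cells = 4685  → 4.2931
row 4: Σ corner-gray over 11 cells = 5461  → 5.0042
row 5: Σ corner-gray over 11 cells = 5292  → 4.8493
row 6: Σ corner-gray over 11 cells = 4877  → 4.4690
row 7: Σ corner-gray over 11 cells = 5476  → 5.0179
Σ rows: total corner-gray = 43263  → 39.6441 mm³

39.644


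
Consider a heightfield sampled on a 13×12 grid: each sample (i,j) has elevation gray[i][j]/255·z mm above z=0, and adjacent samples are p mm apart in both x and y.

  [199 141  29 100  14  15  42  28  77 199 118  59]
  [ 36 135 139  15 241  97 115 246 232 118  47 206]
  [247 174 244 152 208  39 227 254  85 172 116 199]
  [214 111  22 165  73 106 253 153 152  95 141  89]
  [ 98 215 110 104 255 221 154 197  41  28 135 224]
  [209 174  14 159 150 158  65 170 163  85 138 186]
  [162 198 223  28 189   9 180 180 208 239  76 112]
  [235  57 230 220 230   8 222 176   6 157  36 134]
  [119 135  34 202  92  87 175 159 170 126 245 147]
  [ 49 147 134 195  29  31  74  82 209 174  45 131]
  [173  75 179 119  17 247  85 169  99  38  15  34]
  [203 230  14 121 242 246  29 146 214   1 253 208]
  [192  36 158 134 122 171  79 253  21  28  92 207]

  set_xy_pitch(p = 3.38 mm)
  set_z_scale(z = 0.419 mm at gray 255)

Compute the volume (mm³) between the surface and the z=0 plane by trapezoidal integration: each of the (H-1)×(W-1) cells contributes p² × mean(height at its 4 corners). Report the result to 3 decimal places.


height_mm = gray/255 × 0.419; cell vol = 3.38² × mean(4 corners)
unit = 3.38² × 0.419 / (4×255) = 0.00469296 mm³ per gray-sum
row 0: Σ corner-gray over 11 cells = 4796  → 22.5075
row 1: Σ corner-gray over 11 cells = 6800  → 31.9122
row 2: Σ corner-gray over 11 cells = 6633  → 31.1284
row 3: Σ corner-gray over 11 cells = 6087  → 28.5661
row 4: Σ corner-gray over 11 cells = 6189  → 29.0448
row 5: Σ corner-gray over 11 cells = 6281  → 29.4765
row 6: Σ corner-gray over 11 cells = 6387  → 29.9740
row 7: Σ corner-gray over 11 cells = 6169  → 28.9509
row 8: Σ corner-gray over 11 cells = 5536  → 25.9803
row 9: Σ corner-gray over 11 cells = 4713  → 22.1179
row 10: Σ corner-gray over 11 cells = 5696  → 26.7311
row 11: Σ corner-gray over 11 cells = 5990  → 28.1109
Σ rows: total corner-gray = 71277  → 334.5004 mm³

334.500


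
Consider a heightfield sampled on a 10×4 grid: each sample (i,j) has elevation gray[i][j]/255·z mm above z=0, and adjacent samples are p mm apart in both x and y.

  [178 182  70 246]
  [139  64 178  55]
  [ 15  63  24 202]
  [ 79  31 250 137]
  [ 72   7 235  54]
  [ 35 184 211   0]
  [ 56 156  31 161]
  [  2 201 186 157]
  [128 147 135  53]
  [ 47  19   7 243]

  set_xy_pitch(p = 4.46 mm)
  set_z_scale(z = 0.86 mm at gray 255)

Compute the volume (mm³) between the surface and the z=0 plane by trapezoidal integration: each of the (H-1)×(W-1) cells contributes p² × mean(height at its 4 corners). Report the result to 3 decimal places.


207.495

height_mm = gray/255 × 0.86; cell vol = 4.46² × mean(4 corners)
unit = 4.46² × 0.86 / (4×255) = 0.0167713 mm³ per gray-sum
row 0: Σ corner-gray over 3 cells = 1606  → 26.9348
row 1: Σ corner-gray over 3 cells = 1069  → 17.9286
row 2: Σ corner-gray over 3 cells = 1169  → 19.6057
row 3: Σ corner-gray over 3 cells = 1388  → 23.2786
row 4: Σ corner-gray over 3 cells = 1435  → 24.0669
row 5: Σ corner-gray over 3 cells = 1416  → 23.7482
row 6: Σ corner-gray over 3 cells = 1524  → 25.5595
row 7: Σ corner-gray over 3 cells = 1678  → 28.1423
row 8: Σ corner-gray over 3 cells = 1087  → 18.2305
Σ rows: total corner-gray = 12372  → 207.4951 mm³


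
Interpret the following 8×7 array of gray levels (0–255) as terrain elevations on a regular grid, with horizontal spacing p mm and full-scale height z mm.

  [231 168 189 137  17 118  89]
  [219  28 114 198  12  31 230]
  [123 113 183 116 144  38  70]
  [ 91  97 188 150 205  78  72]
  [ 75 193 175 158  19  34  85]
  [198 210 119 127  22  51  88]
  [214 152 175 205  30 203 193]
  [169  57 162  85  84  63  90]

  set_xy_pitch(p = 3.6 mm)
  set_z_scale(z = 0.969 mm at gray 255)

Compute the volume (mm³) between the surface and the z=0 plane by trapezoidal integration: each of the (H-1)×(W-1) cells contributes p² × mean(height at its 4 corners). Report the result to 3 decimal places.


height_mm = gray/255 × 0.969; cell vol = 3.6² × mean(4 corners)
unit = 3.6² × 0.969 / (4×255) = 0.012312 mm³ per gray-sum
row 0: Σ corner-gray over 6 cells = 2793  → 34.3874
row 1: Σ corner-gray over 6 cells = 2596  → 31.9620
row 2: Σ corner-gray over 6 cells = 2980  → 36.6898
row 3: Σ corner-gray over 6 cells = 2917  → 35.9141
row 4: Σ corner-gray over 6 cells = 2662  → 32.7745
row 5: Σ corner-gray over 6 cells = 3281  → 40.3957
row 6: Σ corner-gray over 6 cells = 3098  → 38.1426
Σ rows: total corner-gray = 20327  → 250.2660 mm³

250.266


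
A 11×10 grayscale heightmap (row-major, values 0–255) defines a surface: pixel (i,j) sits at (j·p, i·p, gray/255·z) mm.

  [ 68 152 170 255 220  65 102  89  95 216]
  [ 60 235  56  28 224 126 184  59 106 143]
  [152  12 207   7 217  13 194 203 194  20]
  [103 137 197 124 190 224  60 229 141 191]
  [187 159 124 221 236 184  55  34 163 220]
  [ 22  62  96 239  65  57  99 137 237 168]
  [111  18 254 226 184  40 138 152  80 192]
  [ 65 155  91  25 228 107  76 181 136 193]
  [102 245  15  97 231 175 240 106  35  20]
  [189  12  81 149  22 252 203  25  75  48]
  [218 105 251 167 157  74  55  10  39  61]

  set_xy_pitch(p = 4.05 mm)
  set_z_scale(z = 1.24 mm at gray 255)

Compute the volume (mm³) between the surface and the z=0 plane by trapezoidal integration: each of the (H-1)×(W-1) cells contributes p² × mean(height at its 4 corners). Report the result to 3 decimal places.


943.236

height_mm = gray/255 × 1.24; cell vol = 4.05² × mean(4 corners)
unit = 4.05² × 1.24 / (4×255) = 0.0199403 mm³ per gray-sum
row 0: Σ corner-gray over 9 cells = 4819  → 96.0923
row 1: Σ corner-gray over 9 cells = 4505  → 89.8310
row 2: Σ corner-gray over 9 cells = 5164  → 102.9717
row 3: Σ corner-gray over 9 cells = 5657  → 112.8022
row 4: Σ corner-gray over 9 cells = 4933  → 98.3655
row 5: Σ corner-gray over 9 cells = 4661  → 92.9417
row 6: Σ corner-gray over 9 cells = 4743  → 94.5768
row 7: Σ corner-gray over 9 cells = 4666  → 93.0414
row 8: Σ corner-gray over 9 cells = 4285  → 85.4442
row 9: Σ corner-gray over 9 cells = 3870  → 77.1689
Σ rows: total corner-gray = 47303  → 943.2357 mm³


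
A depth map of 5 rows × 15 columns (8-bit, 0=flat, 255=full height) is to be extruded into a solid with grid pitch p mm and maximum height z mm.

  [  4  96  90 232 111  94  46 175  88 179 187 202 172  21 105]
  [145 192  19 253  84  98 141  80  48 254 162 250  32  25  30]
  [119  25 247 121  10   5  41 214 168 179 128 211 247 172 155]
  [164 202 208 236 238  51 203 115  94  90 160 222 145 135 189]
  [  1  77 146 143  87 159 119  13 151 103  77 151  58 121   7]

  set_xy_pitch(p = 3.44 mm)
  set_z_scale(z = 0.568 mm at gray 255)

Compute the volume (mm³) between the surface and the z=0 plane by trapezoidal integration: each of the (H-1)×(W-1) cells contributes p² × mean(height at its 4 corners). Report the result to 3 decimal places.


height_mm = gray/255 × 0.568; cell vol = 3.44² × mean(4 corners)
unit = 3.44² × 0.568 / (4×255) = 0.00658969 mm³ per gray-sum
row 0: Σ corner-gray over 14 cells = 6946  → 45.7720
row 1: Σ corner-gray over 14 cells = 7261  → 47.8477
row 2: Σ corner-gray over 14 cells = 8361  → 55.0964
row 3: Σ corner-gray over 14 cells = 7369  → 48.5594
Σ rows: total corner-gray = 29937  → 197.2756 mm³

197.276


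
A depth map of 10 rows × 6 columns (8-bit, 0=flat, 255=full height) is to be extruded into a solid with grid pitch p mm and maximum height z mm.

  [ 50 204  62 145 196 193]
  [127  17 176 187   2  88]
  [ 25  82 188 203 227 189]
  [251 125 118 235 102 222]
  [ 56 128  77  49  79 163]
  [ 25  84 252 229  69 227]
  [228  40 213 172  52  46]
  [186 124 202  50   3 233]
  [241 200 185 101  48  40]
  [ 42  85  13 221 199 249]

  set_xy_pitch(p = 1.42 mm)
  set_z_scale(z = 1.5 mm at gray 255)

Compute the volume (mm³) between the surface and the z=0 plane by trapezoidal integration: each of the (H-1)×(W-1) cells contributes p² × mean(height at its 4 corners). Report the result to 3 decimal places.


69.845

height_mm = gray/255 × 1.5; cell vol = 1.42² × mean(4 corners)
unit = 1.42² × 1.5 / (4×255) = 0.00296529 mm³ per gray-sum
row 0: Σ corner-gray over 5 cells = 2436  → 7.2235
row 1: Σ corner-gray over 5 cells = 2593  → 7.6890
row 2: Σ corner-gray over 5 cells = 3247  → 9.6283
row 3: Σ corner-gray over 5 cells = 2518  → 7.4666
row 4: Σ corner-gray over 5 cells = 2405  → 7.1315
row 5: Σ corner-gray over 5 cells = 2748  → 8.1486
row 6: Σ corner-gray over 5 cells = 2405  → 7.1315
row 7: Σ corner-gray over 5 cells = 2526  → 7.4903
row 8: Σ corner-gray over 5 cells = 2676  → 7.9351
Σ rows: total corner-gray = 23554  → 69.8445 mm³


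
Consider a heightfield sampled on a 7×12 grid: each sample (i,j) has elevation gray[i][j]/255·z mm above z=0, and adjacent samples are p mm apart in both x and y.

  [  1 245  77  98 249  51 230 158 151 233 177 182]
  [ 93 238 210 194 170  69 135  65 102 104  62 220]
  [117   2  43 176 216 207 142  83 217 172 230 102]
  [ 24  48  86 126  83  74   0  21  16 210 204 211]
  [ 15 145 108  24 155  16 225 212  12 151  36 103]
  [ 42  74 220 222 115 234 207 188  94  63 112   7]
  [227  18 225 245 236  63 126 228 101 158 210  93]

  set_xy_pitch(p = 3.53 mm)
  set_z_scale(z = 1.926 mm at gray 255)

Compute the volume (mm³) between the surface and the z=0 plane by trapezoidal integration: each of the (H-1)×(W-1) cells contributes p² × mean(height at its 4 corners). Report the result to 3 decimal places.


804.719

height_mm = gray/255 × 1.926; cell vol = 3.53² × mean(4 corners)
unit = 3.53² × 1.926 / (4×255) = 0.0235291 mm³ per gray-sum
row 0: Σ corner-gray over 11 cells = 6532  → 153.6922
row 1: Σ corner-gray over 11 cells = 6206  → 146.0217
row 2: Σ corner-gray over 11 cells = 5166  → 121.5514
row 3: Σ corner-gray over 11 cells = 4257  → 100.1634
row 4: Σ corner-gray over 11 cells = 5393  → 126.8925
row 5: Σ corner-gray over 11 cells = 6647  → 156.3980
Σ rows: total corner-gray = 34201  → 804.7191 mm³


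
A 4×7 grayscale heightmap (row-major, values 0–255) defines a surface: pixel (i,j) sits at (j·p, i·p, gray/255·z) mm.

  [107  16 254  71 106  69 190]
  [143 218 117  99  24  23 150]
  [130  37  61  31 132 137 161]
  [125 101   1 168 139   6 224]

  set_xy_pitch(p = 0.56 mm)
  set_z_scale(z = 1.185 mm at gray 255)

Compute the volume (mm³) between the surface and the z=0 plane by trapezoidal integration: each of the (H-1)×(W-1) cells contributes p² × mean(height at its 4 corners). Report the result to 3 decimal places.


2.620

height_mm = gray/255 × 1.185; cell vol = 0.56² × mean(4 corners)
unit = 0.56² × 1.185 / (4×255) = 0.000364329 mm³ per gray-sum
row 0: Σ corner-gray over 6 cells = 2584  → 0.9414
row 1: Σ corner-gray over 6 cells = 2342  → 0.8533
row 2: Σ corner-gray over 6 cells = 2266  → 0.8256
Σ rows: total corner-gray = 7192  → 2.6203 mm³


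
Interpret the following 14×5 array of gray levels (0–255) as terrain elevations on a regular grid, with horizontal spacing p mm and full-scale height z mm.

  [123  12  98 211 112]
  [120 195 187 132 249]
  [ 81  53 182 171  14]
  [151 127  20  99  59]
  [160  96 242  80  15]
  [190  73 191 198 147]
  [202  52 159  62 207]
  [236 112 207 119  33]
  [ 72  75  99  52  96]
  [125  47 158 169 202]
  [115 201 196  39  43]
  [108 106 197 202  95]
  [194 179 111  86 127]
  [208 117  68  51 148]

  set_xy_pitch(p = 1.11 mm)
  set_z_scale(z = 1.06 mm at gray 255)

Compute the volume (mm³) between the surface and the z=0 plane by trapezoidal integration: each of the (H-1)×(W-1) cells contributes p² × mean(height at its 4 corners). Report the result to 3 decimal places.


33.909

height_mm = gray/255 × 1.06; cell vol = 1.11² × mean(4 corners)
unit = 1.11² × 1.06 / (4×255) = 0.00128042 mm³ per gray-sum
row 0: Σ corner-gray over 4 cells = 2274  → 2.9117
row 1: Σ corner-gray over 4 cells = 2304  → 2.9501
row 2: Σ corner-gray over 4 cells = 1609  → 2.0602
row 3: Σ corner-gray over 4 cells = 1713  → 2.1934
row 4: Σ corner-gray over 4 cells = 2272  → 2.9091
row 5: Σ corner-gray over 4 cells = 2216  → 2.8374
row 6: Σ corner-gray over 4 cells = 2100  → 2.6889
row 7: Σ corner-gray over 4 cells = 1765  → 2.2599
row 8: Σ corner-gray over 4 cells = 1695  → 2.1703
row 9: Σ corner-gray over 4 cells = 2105  → 2.6953
row 10: Σ corner-gray over 4 cells = 2243  → 2.8720
row 11: Σ corner-gray over 4 cells = 2286  → 2.9270
row 12: Σ corner-gray over 4 cells = 1901  → 2.4341
Σ rows: total corner-gray = 26483  → 33.9093 mm³


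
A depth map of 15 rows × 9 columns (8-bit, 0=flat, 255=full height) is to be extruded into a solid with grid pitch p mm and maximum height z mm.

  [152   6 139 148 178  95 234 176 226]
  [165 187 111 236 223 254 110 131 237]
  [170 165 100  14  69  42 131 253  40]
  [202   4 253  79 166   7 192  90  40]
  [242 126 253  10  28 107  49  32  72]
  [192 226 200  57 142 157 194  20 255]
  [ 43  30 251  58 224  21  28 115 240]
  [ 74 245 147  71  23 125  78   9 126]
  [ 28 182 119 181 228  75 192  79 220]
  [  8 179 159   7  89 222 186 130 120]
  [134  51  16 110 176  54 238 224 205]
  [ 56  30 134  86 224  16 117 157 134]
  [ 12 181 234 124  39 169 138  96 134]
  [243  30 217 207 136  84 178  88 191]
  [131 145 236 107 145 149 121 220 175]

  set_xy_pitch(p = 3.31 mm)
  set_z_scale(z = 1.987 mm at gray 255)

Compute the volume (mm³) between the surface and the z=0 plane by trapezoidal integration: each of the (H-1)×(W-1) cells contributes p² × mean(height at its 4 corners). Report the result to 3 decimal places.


1232.511

height_mm = gray/255 × 1.987; cell vol = 3.31² × mean(4 corners)
unit = 3.31² × 1.987 / (4×255) = 0.0213429 mm³ per gray-sum
row 0: Σ corner-gray over 8 cells = 5236  → 111.7515
row 1: Σ corner-gray over 8 cells = 4664  → 99.5433
row 2: Σ corner-gray over 8 cells = 3582  → 76.4503
row 3: Σ corner-gray over 8 cells = 3348  → 71.4561
row 4: Σ corner-gray over 8 cells = 3963  → 84.5820
row 5: Σ corner-gray over 8 cells = 4176  → 89.1280
row 6: Σ corner-gray over 8 cells = 3333  → 71.1359
row 7: Σ corner-gray over 8 cells = 3956  → 84.4326
row 8: Σ corner-gray over 8 cells = 4432  → 94.5918
row 9: Σ corner-gray over 8 cells = 4149  → 88.5517
row 10: Σ corner-gray over 8 cells = 3795  → 80.9964
row 11: Σ corner-gray over 8 cells = 3826  → 81.6580
row 12: Σ corner-gray over 8 cells = 4422  → 94.3784
row 13: Σ corner-gray over 8 cells = 4866  → 103.8546
Σ rows: total corner-gray = 57748  → 1232.5105 mm³


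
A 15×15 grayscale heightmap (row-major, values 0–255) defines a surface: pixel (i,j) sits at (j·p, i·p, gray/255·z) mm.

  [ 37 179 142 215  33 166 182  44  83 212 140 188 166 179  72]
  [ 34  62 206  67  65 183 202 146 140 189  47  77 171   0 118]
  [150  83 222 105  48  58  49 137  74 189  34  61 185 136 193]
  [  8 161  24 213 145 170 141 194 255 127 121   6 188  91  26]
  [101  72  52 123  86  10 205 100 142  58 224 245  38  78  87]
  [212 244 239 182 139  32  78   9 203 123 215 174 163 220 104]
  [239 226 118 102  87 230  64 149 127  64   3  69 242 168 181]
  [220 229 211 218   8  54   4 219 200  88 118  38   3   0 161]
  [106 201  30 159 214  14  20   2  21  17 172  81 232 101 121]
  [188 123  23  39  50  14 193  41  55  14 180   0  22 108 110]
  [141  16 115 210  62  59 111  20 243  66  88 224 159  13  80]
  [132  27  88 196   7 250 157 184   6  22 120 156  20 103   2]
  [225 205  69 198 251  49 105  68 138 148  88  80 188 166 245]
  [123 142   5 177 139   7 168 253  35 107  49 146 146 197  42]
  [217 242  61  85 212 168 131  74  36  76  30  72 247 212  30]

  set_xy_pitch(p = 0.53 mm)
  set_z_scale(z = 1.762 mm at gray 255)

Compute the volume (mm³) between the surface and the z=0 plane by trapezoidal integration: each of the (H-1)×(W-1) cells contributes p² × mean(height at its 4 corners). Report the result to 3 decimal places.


44.619

height_mm = gray/255 × 1.762; cell vol = 0.53² × mean(4 corners)
unit = 0.53² × 1.762 / (4×255) = 0.000485241 mm³ per gray-sum
row 0: Σ corner-gray over 14 cells = 7229  → 3.5078
row 1: Σ corner-gray over 14 cells = 6367  → 3.0895
row 2: Σ corner-gray over 14 cells = 6811  → 3.3050
row 3: Σ corner-gray over 14 cells = 6760  → 3.2802
row 4: Σ corner-gray over 14 cells = 7412  → 3.5966
row 5: Σ corner-gray over 14 cells = 8076  → 3.9188
row 6: Σ corner-gray over 14 cells = 6879  → 3.3380
row 7: Σ corner-gray over 14 cells = 5916  → 2.8707
row 8: Σ corner-gray over 14 cells = 4777  → 2.3180
row 9: Σ corner-gray over 14 cells = 5015  → 2.4335
row 10: Σ corner-gray over 14 cells = 5799  → 2.8139
row 11: Σ corner-gray over 14 cells = 6782  → 3.2909
row 12: Σ corner-gray over 14 cells = 7283  → 3.5340
row 13: Σ corner-gray over 14 cells = 6846  → 3.3220
Σ rows: total corner-gray = 91952  → 44.6189 mm³


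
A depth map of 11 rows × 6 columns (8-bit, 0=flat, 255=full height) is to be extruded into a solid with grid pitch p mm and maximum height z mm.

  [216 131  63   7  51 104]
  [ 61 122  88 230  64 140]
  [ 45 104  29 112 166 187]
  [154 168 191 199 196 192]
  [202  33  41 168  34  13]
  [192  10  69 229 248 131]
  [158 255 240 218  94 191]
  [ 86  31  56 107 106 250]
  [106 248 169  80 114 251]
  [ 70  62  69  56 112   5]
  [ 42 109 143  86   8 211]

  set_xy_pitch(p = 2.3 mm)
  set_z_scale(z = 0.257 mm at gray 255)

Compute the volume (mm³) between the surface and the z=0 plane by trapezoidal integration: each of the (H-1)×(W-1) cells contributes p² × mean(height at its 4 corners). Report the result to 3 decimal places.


height_mm = gray/255 × 0.257; cell vol = 2.3² × mean(4 corners)
unit = 2.3² × 0.257 / (4×255) = 0.00133287 mm³ per gray-sum
row 0: Σ corner-gray over 5 cells = 2033  → 2.7097
row 1: Σ corner-gray over 5 cells = 2263  → 3.0163
row 2: Σ corner-gray over 5 cells = 2908  → 3.8760
row 3: Σ corner-gray over 5 cells = 2621  → 3.4935
row 4: Σ corner-gray over 5 cells = 2202  → 2.9350
row 5: Σ corner-gray over 5 cells = 3398  → 4.5291
row 6: Σ corner-gray over 5 cells = 2899  → 3.8640
row 7: Σ corner-gray over 5 cells = 2515  → 3.3522
row 8: Σ corner-gray over 5 cells = 2252  → 3.0016
row 9: Σ corner-gray over 5 cells = 1618  → 2.1566
Σ rows: total corner-gray = 24709  → 32.9339 mm³

32.934


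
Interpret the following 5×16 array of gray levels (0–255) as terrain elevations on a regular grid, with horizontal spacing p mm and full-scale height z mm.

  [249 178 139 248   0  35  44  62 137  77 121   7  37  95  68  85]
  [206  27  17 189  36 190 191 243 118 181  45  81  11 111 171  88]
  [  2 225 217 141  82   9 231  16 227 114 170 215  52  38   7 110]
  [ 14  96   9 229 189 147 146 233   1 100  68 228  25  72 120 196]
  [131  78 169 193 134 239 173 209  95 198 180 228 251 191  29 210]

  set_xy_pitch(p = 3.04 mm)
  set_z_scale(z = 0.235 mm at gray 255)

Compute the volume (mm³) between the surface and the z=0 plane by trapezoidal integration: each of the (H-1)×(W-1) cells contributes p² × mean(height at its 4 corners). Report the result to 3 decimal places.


height_mm = gray/255 × 0.235; cell vol = 3.04² × mean(4 corners)
unit = 3.04² × 0.235 / (4×255) = 0.00212919 mm³ per gray-sum
row 0: Σ corner-gray over 15 cells = 6346  → 13.5119
row 1: Σ corner-gray over 15 cells = 7116  → 15.1513
row 2: Σ corner-gray over 15 cells = 7136  → 15.1939
row 3: Σ corner-gray over 15 cells = 8611  → 18.3345
Σ rows: total corner-gray = 29209  → 62.1916 mm³

62.192


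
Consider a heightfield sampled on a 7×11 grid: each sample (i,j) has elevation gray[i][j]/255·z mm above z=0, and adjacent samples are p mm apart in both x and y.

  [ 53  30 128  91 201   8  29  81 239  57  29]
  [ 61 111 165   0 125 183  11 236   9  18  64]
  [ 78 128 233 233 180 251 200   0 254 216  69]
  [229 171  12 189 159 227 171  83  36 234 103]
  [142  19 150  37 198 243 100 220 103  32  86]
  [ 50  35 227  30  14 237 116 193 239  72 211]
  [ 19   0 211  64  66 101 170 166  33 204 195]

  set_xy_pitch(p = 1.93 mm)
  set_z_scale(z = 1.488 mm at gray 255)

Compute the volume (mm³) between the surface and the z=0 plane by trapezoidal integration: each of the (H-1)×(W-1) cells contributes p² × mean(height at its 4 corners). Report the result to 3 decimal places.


166.497

height_mm = gray/255 × 1.488; cell vol = 1.93² × mean(4 corners)
unit = 1.93² × 1.488 / (4×255) = 0.00543397 mm³ per gray-sum
row 0: Σ corner-gray over 10 cells = 3651  → 19.8394
row 1: Σ corner-gray over 10 cells = 5378  → 29.2239
row 2: Σ corner-gray over 10 cells = 6433  → 34.9567
row 3: Σ corner-gray over 10 cells = 5328  → 28.9522
row 4: Σ corner-gray over 10 cells = 5019  → 27.2731
row 5: Σ corner-gray over 10 cells = 4831  → 26.2515
Σ rows: total corner-gray = 30640  → 166.4969 mm³


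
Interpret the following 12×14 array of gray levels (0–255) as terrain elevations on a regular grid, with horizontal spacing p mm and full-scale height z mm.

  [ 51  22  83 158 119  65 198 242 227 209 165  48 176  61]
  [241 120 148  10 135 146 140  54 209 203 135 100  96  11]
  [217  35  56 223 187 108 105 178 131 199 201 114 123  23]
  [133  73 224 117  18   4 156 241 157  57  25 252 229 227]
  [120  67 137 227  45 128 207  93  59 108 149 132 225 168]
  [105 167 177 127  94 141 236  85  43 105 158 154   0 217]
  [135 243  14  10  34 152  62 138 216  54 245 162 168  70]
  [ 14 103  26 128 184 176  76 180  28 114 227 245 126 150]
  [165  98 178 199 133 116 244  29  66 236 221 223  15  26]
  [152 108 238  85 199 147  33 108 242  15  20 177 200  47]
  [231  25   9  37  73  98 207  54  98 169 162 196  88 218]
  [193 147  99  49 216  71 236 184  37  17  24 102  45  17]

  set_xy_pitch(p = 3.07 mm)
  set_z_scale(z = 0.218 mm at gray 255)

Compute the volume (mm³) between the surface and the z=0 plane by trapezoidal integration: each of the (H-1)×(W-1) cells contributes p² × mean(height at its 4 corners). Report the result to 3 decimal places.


height_mm = gray/255 × 0.218; cell vol = 3.07² × mean(4 corners)
unit = 3.07² × 0.218 / (4×255) = 0.00201434 mm³ per gray-sum
row 0: Σ corner-gray over 13 cells = 6780  → 13.6572
row 1: Σ corner-gray over 13 cells = 6804  → 13.7056
row 2: Σ corner-gray over 13 cells = 7026  → 14.1528
row 3: Σ corner-gray over 13 cells = 6908  → 13.9151
row 4: Σ corner-gray over 13 cells = 6738  → 13.5726
row 5: Σ corner-gray over 13 cells = 6497  → 13.0872
row 6: Σ corner-gray over 13 cells = 6591  → 13.2765
row 7: Σ corner-gray over 13 cells = 7097  → 14.2958
row 8: Σ corner-gray over 13 cells = 7050  → 14.2011
row 9: Σ corner-gray over 13 cells = 6224  → 12.5373
row 10: Σ corner-gray over 13 cells = 5545  → 11.1695
Σ rows: total corner-gray = 73260  → 147.5706 mm³

147.571


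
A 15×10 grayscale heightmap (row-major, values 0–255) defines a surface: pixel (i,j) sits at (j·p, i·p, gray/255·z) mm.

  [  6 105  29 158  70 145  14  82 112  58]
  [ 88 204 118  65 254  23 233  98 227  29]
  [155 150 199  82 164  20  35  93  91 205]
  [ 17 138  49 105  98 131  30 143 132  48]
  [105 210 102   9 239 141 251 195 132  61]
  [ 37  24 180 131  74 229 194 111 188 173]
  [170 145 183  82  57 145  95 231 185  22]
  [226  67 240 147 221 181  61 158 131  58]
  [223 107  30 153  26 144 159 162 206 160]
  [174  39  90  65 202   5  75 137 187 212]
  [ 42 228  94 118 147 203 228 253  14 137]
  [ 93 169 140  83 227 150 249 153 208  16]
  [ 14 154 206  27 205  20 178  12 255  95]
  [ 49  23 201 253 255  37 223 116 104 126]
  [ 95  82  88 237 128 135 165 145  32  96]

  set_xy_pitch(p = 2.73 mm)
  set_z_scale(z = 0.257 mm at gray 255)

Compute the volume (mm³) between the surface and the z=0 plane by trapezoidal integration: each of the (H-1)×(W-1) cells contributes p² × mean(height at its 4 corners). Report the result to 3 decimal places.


height_mm = gray/255 × 0.257; cell vol = 2.73² × mean(4 corners)
unit = 2.73² × 0.257 / (4×255) = 0.00187784 mm³ per gray-sum
row 0: Σ corner-gray over 9 cells = 4055  → 7.6146
row 1: Σ corner-gray over 9 cells = 4589  → 8.6174
row 2: Σ corner-gray over 9 cells = 3745  → 7.0325
row 3: Σ corner-gray over 9 cells = 4441  → 8.3395
row 4: Σ corner-gray over 9 cells = 5196  → 9.7572
row 5: Σ corner-gray over 9 cells = 4910  → 9.2202
row 6: Σ corner-gray over 9 cells = 5134  → 9.6408
row 7: Σ corner-gray over 9 cells = 5053  → 9.4887
row 8: Σ corner-gray over 9 cells = 4343  → 8.1555
row 9: Σ corner-gray over 9 cells = 4735  → 8.8916
row 10: Σ corner-gray over 9 cells = 5616  → 10.5459
row 11: Σ corner-gray over 9 cells = 5090  → 9.5582
row 12: Σ corner-gray over 9 cells = 4822  → 9.0549
row 13: Σ corner-gray over 9 cells = 4814  → 9.0399
Σ rows: total corner-gray = 66543  → 124.9570 mm³

124.957


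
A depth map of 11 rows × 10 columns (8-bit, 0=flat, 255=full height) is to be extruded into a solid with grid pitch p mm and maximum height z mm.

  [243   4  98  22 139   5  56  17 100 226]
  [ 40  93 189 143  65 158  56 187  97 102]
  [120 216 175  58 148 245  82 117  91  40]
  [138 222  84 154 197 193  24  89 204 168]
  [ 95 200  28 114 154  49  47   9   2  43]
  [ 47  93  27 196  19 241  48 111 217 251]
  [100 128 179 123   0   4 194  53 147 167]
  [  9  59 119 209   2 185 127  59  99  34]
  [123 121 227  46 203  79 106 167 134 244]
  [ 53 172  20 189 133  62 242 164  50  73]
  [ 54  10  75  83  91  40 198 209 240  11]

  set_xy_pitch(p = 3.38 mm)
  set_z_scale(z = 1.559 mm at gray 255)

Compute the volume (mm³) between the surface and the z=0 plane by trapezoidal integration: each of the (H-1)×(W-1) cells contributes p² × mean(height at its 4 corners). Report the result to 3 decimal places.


height_mm = gray/255 × 1.559; cell vol = 3.38² × mean(4 corners)
unit = 3.38² × 1.559 / (4×255) = 0.0174614 mm³ per gray-sum
row 0: Σ corner-gray over 9 cells = 3469  → 60.5736
row 1: Σ corner-gray over 9 cells = 4542  → 79.3097
row 2: Σ corner-gray over 9 cells = 5064  → 88.4246
row 3: Σ corner-gray over 9 cells = 3984  → 69.5663
row 4: Σ corner-gray over 9 cells = 3546  → 61.9182
row 5: Σ corner-gray over 9 cells = 4125  → 72.0283
row 6: Σ corner-gray over 9 cells = 3684  → 64.3278
row 7: Σ corner-gray over 9 cells = 4294  → 74.9793
row 8: Σ corner-gray over 9 cells = 4723  → 82.4702
row 9: Σ corner-gray over 9 cells = 4147  → 72.4125
Σ rows: total corner-gray = 41578  → 726.0106 mm³

726.011


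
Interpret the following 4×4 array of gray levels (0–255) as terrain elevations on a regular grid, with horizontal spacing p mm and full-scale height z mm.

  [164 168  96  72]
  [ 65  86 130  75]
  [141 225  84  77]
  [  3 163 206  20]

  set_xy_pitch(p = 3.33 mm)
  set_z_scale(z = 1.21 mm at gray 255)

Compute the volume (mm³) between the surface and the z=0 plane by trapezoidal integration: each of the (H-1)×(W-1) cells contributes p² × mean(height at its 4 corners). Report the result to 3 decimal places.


57.104

height_mm = gray/255 × 1.21; cell vol = 3.33² × mean(4 corners)
unit = 3.33² × 1.21 / (4×255) = 0.0131545 mm³ per gray-sum
row 0: Σ corner-gray over 3 cells = 1336  → 17.5744
row 1: Σ corner-gray over 3 cells = 1408  → 18.5215
row 2: Σ corner-gray over 3 cells = 1597  → 21.0077
Σ rows: total corner-gray = 4341  → 57.1036 mm³


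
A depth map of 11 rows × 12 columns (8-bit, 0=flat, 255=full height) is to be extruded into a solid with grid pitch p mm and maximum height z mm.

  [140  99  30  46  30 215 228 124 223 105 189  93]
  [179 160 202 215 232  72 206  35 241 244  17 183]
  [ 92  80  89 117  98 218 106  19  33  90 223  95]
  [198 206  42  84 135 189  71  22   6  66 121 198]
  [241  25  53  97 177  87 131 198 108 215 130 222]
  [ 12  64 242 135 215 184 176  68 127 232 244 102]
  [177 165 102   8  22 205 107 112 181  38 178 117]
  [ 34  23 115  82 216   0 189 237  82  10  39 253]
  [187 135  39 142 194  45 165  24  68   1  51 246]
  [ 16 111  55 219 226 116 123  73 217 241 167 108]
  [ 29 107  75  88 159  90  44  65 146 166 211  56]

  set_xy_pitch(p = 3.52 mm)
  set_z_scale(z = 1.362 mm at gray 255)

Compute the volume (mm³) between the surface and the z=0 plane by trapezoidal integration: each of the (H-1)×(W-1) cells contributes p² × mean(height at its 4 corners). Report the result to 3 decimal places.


906.623

height_mm = gray/255 × 1.362; cell vol = 3.52² × mean(4 corners)
unit = 3.52² × 1.362 / (4×255) = 0.0165448 mm³ per gray-sum
row 0: Σ corner-gray over 11 cells = 6421  → 106.2343
row 1: Σ corner-gray over 11 cells = 5943  → 98.3259
row 2: Σ corner-gray over 11 cells = 4613  → 76.3213
row 3: Σ corner-gray over 11 cells = 5185  → 85.7849
row 4: Σ corner-gray over 11 cells = 6393  → 105.7711
row 5: Σ corner-gray over 11 cells = 6018  → 99.5668
row 6: Σ corner-gray over 11 cells = 4803  → 79.4648
row 7: Σ corner-gray over 11 cells = 4434  → 73.3598
row 8: Σ corner-gray over 11 cells = 5381  → 89.0277
row 9: Σ corner-gray over 11 cells = 5607  → 92.7669
Σ rows: total corner-gray = 54798  → 906.6235 mm³


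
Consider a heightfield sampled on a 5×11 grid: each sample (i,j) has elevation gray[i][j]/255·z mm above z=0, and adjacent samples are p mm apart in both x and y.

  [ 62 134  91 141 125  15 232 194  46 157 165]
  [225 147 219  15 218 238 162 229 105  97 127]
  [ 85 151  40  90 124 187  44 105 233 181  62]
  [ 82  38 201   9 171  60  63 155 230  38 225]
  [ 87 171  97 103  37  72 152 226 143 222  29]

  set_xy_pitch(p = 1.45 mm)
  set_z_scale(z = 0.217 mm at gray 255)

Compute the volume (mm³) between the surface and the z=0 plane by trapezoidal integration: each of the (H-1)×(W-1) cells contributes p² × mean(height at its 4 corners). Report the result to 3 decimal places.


9.336

height_mm = gray/255 × 0.217; cell vol = 1.45² × mean(4 corners)
unit = 1.45² × 0.217 / (4×255) = 0.000447297 mm³ per gray-sum
row 0: Σ corner-gray over 10 cells = 5709  → 2.5536
row 1: Σ corner-gray over 10 cells = 5669  → 2.5357
row 2: Σ corner-gray over 10 cells = 4694  → 2.0996
row 3: Σ corner-gray over 10 cells = 4799  → 2.1466
Σ rows: total corner-gray = 20871  → 9.3355 mm³


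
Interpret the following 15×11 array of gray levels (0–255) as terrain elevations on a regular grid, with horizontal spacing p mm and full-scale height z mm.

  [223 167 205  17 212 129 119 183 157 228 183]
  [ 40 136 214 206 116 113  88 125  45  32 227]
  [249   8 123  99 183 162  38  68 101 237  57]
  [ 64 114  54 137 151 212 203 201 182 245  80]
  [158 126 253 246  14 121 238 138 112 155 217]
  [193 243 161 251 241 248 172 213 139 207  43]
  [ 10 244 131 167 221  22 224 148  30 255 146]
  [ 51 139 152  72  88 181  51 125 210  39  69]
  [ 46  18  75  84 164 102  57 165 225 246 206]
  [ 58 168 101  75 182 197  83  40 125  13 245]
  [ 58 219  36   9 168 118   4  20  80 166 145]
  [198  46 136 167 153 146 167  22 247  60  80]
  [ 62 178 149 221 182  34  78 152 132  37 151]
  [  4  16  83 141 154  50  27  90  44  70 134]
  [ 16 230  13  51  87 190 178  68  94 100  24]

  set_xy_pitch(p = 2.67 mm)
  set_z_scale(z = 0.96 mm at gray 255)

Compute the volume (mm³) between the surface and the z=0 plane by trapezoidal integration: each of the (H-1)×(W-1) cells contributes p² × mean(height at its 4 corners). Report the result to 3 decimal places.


height_mm = gray/255 × 0.96; cell vol = 2.67² × mean(4 corners)
unit = 2.67² × 0.96 / (4×255) = 0.00670955 mm³ per gray-sum
row 0: Σ corner-gray over 10 cells = 5657  → 37.9559
row 1: Σ corner-gray over 10 cells = 4761  → 31.9442
row 2: Σ corner-gray over 10 cells = 5486  → 36.8086
row 3: Σ corner-gray over 10 cells = 6323  → 42.4245
row 4: Σ corner-gray over 10 cells = 7167  → 48.0874
row 5: Σ corner-gray over 10 cells = 7026  → 47.1413
row 6: Σ corner-gray over 10 cells = 5274  → 35.3862
row 7: Σ corner-gray over 10 cells = 4758  → 31.9241
row 8: Σ corner-gray over 10 cells = 4795  → 32.1723
row 9: Σ corner-gray over 10 cells = 4114  → 27.6031
row 10: Σ corner-gray over 10 cells = 4409  → 29.5824
row 11: Σ corner-gray over 10 cells = 5105  → 34.2523
row 12: Σ corner-gray over 10 cells = 4027  → 27.0194
row 13: Σ corner-gray over 10 cells = 3550  → 23.8189
Σ rows: total corner-gray = 72452  → 486.1205 mm³

486.121


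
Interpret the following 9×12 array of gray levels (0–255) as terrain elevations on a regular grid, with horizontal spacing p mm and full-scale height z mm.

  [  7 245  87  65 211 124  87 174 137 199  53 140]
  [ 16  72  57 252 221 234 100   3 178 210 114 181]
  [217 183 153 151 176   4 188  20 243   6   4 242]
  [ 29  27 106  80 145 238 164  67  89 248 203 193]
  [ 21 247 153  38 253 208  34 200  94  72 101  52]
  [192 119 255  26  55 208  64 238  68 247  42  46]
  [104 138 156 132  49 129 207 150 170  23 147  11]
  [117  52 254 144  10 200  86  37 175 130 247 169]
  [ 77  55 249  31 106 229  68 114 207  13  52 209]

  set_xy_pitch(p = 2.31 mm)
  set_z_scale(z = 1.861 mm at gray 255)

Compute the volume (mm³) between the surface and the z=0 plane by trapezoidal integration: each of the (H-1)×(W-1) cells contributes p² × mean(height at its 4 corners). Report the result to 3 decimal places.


445.908

height_mm = gray/255 × 1.861; cell vol = 2.31² × mean(4 corners)
unit = 2.31² × 1.861 / (4×255) = 0.00973577 mm³ per gray-sum
row 0: Σ corner-gray over 11 cells = 5990  → 58.3172
row 1: Σ corner-gray over 11 cells = 5794  → 56.4090
row 2: Σ corner-gray over 11 cells = 5671  → 55.2115
row 3: Σ corner-gray over 11 cells = 5829  → 56.7498
row 4: Σ corner-gray over 11 cells = 5755  → 56.0293
row 5: Σ corner-gray over 11 cells = 5599  → 54.5106
row 6: Σ corner-gray over 11 cells = 5673  → 55.2310
row 7: Σ corner-gray over 11 cells = 5490  → 53.4494
Σ rows: total corner-gray = 45801  → 445.9079 mm³


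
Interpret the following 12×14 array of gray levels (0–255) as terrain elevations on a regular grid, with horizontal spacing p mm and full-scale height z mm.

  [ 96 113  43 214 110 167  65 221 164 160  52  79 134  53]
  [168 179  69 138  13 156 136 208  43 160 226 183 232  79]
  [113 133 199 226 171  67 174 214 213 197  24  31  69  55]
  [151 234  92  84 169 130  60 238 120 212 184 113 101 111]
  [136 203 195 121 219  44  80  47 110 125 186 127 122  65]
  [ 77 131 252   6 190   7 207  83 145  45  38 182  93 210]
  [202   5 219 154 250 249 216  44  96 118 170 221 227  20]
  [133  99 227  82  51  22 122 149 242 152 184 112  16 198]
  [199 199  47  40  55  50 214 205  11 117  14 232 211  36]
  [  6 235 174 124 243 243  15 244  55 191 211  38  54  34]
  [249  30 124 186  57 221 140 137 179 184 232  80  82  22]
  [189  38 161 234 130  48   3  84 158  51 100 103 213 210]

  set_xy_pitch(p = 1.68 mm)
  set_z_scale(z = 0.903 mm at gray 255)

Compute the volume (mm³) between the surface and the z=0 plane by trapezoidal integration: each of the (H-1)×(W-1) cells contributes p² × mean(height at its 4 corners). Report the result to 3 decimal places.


height_mm = gray/255 × 0.903; cell vol = 1.68² × mean(4 corners)
unit = 1.68² × 0.903 / (4×255) = 0.00249865 mm³ per gray-sum
row 0: Σ corner-gray over 13 cells = 6926  → 17.3057
row 1: Σ corner-gray over 13 cells = 7337  → 18.3326
row 2: Σ corner-gray over 13 cells = 7340  → 18.3401
row 3: Σ corner-gray over 13 cells = 7095  → 17.7280
row 4: Σ corner-gray over 13 cells = 6404  → 16.0014
row 5: Σ corner-gray over 13 cells = 7205  → 18.0028
row 6: Σ corner-gray over 13 cells = 7407  → 18.5075
row 7: Σ corner-gray over 13 cells = 6272  → 15.6716
row 8: Σ corner-gray over 13 cells = 6719  → 16.7885
row 9: Σ corner-gray over 13 cells = 7269  → 18.1627
row 10: Σ corner-gray over 13 cells = 6620  → 16.5411
Σ rows: total corner-gray = 76594  → 191.3819 mm³

191.382


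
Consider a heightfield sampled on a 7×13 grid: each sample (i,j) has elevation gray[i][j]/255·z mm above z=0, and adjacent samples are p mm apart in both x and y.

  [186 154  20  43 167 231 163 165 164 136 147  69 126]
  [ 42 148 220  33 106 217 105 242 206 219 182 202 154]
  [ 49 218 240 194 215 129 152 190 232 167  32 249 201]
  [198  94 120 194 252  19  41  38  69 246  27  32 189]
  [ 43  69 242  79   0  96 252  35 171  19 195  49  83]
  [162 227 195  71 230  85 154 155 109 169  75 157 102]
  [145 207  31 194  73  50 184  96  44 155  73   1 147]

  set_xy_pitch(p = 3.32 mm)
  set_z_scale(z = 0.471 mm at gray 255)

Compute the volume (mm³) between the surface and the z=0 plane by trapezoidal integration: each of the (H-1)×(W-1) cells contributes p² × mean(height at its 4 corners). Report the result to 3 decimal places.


201.758

height_mm = gray/255 × 0.471; cell vol = 3.32² × mean(4 corners)
unit = 3.32² × 0.471 / (4×255) = 0.00508976 mm³ per gray-sum
row 0: Σ corner-gray over 12 cells = 7186  → 36.5750
row 1: Σ corner-gray over 12 cells = 8242  → 41.9498
row 2: Σ corner-gray over 12 cells = 6937  → 35.3076
row 3: Σ corner-gray over 12 cells = 5191  → 26.4209
row 4: Σ corner-gray over 12 cells = 6058  → 30.8337
row 5: Σ corner-gray over 12 cells = 6026  → 30.6709
Σ rows: total corner-gray = 39640  → 201.7579 mm³
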